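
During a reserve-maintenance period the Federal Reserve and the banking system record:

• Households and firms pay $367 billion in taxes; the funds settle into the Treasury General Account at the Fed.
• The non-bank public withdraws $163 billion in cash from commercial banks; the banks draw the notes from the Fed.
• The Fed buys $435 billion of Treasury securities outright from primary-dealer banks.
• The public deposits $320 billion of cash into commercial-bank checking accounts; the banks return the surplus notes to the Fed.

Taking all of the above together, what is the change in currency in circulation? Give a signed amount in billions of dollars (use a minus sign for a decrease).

-$157 billion

Fed balance sheet:
  Assets:      Securities +$435B
  Liabilities: Bank reserves +$225B, Currency in circulation −$157B, Government deposits +$367B
Commercial banking system:
  Assets:      Reserves at CB +$225B, Securities −$435B
  Liabilities: Checkable deposits −$210B
So the change in currency in circulation is -$157 billion.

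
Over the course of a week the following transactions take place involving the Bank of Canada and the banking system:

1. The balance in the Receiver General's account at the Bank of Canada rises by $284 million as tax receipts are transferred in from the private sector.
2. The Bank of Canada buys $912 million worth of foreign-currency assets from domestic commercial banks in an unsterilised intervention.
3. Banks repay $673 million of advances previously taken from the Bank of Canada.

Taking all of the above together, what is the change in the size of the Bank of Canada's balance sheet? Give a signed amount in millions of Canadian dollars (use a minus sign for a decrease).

+$239 million

Government account inflow $284 million: only the composition of liabilities changes → 0.
FX purchase $912 million: a Bank of Canada asset is acquired → +$912M.
Discount-window repayment $673 million: a Bank of Canada asset is shed → −$673M.
Net: 0 + 912 − 673 = +$239 million.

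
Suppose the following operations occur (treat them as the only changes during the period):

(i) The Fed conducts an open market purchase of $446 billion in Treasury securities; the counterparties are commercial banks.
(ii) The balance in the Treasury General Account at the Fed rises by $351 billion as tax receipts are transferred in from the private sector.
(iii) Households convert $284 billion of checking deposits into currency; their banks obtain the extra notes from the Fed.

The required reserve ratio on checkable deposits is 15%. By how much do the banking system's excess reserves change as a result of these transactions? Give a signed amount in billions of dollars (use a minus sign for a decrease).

OMO purchase (from banks) $446 billion: reserves +$446B, deposits 0.
Government account inflow $351 billion: reserves −$351B, deposits −$351B.
Currency withdrawal $284 billion: reserves −$284B, deposits −$284B.
Totals: Δreserves = −$189B, Δdeposits = −$635B.
Δrequired reserves = 15% × −$635B = −$95.25B.
Δexcess reserves = Δreserves − Δrequired = −$189B − (−$95.25B) = -$93.75 billion.

-$93.75 billion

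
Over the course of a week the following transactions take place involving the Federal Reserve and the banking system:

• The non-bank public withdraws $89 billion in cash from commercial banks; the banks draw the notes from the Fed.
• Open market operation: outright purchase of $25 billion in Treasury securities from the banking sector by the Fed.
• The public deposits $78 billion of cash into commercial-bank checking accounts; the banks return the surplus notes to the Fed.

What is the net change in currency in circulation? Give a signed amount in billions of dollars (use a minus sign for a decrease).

Fed balance sheet:
  Assets:      Securities +$25B
  Liabilities: Bank reserves +$14B, Currency in circulation +$11B
So the change in currency in circulation is +$11 billion.

+$11 billion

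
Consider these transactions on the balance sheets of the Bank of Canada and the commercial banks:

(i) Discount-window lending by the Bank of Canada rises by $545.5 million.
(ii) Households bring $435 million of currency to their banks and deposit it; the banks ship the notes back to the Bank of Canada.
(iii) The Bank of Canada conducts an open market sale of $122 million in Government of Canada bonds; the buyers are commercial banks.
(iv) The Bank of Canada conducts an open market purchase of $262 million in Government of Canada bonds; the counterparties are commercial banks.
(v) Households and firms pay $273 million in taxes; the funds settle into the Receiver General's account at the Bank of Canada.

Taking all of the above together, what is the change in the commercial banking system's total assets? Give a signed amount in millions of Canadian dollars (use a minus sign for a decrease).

Discount-window loan $545.5 million: bank balance sheets expand → +$545.5M.
Currency deposit $435 million: bank balance sheets expand → +$435M.
OMO sale (to banks) $122 million: just an asset swap on bank balance sheets → 0.
OMO purchase (from banks) $262 million: just an asset swap on bank balance sheets → 0.
Government account inflow $273 million: bank balance sheets shrink → −$273M.
Net: 545.5 + 435 + 0 + 0 − 273 = +$707.5 million.

+$707.5 million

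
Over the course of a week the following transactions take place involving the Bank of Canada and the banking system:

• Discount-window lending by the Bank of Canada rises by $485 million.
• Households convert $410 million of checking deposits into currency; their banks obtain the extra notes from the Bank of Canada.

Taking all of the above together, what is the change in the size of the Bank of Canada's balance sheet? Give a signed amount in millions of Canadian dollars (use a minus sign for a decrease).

+$485 million

Discount-window loan $485 million: a Bank of Canada asset is acquired → +$485M.
Currency withdrawal $410 million: only the composition of liabilities changes → 0.
Net: 485 + 0 = +$485 million.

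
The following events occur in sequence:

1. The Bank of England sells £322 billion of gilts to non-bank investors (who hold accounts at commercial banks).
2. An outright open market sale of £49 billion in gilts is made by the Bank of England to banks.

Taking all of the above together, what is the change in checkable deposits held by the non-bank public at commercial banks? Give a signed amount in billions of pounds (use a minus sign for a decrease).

Bank of England balance sheet:
  Assets:      Securities −£371B
  Liabilities: Bank reserves −£371B
Commercial banking system:
  Assets:      Reserves at CB −£371B, Securities +£49B
  Liabilities: Checkable deposits −£322B
So the change in checkable deposits held by the non-bank public at commercial banks is -£322 billion.

-£322 billion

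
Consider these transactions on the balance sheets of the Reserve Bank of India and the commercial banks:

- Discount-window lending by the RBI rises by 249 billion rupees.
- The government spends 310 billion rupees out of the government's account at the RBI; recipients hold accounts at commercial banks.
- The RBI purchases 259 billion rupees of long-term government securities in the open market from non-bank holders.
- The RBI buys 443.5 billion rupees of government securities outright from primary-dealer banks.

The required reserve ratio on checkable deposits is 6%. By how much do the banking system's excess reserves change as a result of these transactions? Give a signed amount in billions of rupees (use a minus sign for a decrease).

+1227.36 billion

Discount-window loan 249 billion rupees: reserves +249B, deposits 0.
Government spending 310 billion rupees: reserves +310B, deposits +310B.
Asset purchase (from non-banks) 259 billion rupees: reserves +259B, deposits +259B.
OMO purchase (from banks) 443.5 billion rupees: reserves +443.5B, deposits 0.
Totals: Δreserves = +1261.5B, Δdeposits = +569B.
Δrequired reserves = 6% × +569B = +34.14B.
Δexcess reserves = Δreserves − Δrequired = +1261.5B − (+34.14B) = +1227.36 billion.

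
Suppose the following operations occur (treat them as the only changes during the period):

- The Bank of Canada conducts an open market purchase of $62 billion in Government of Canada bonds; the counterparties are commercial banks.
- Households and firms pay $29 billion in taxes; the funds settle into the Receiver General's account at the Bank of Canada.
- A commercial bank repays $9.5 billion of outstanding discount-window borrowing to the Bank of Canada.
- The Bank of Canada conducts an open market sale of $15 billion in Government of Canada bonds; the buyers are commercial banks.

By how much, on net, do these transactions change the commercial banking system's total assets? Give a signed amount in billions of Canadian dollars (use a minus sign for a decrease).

Bank of Canada balance sheet:
  Assets:      Securities +$47B, Loans to banks −$9.5B
  Liabilities: Bank reserves +$8.5B, Government deposits +$29B
Commercial banking system:
  Assets:      Reserves at CB +$8.5B, Securities −$47B
  Liabilities: Checkable deposits −$29B, Borrowings from CB −$9.5B
Change in total bank assets = -$38.5 billion.

-$38.5 billion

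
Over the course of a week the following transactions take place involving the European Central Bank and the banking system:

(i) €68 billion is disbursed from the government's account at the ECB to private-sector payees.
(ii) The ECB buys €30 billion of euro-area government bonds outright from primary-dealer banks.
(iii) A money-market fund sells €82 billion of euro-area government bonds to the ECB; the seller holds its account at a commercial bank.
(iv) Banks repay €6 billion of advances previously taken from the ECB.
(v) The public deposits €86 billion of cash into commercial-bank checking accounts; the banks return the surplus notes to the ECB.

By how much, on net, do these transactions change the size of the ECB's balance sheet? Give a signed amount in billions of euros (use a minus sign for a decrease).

ECB balance sheet:
  Assets:      Securities +€112B, Loans to banks −€6B
  Liabilities: Bank reserves +€260B, Currency in circulation −€86B, Government deposits −€68B
Change in total ECB assets = +€106 billion.

+€106 billion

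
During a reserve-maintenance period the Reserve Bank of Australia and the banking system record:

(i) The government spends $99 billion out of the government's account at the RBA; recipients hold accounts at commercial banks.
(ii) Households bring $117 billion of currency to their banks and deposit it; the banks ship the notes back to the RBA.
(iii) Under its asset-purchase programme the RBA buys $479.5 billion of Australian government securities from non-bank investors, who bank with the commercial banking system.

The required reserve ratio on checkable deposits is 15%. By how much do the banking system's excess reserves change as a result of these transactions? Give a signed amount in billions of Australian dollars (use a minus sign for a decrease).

Government spending $99 billion: reserves +$99B, deposits +$99B.
Currency deposit $117 billion: reserves +$117B, deposits +$117B.
Asset purchase (from non-banks) $479.5 billion: reserves +$479.5B, deposits +$479.5B.
Totals: Δreserves = +$695.5B, Δdeposits = +$695.5B.
Δrequired reserves = 15% × +$695.5B = +$104.325B.
Δexcess reserves = Δreserves − Δrequired = +$695.5B − (+$104.325B) = +$591.175 billion.

+$591.175 billion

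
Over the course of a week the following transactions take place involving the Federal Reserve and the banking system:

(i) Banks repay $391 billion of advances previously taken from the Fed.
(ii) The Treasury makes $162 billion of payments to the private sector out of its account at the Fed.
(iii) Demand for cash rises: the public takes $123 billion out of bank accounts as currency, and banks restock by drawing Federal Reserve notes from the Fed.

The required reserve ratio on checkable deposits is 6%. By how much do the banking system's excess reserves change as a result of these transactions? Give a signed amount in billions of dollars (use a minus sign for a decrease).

-$354.34 billion

Discount-window repayment $391 billion: reserves −$391B, deposits 0.
Government spending $162 billion: reserves +$162B, deposits +$162B.
Currency withdrawal $123 billion: reserves −$123B, deposits −$123B.
Totals: Δreserves = −$352B, Δdeposits = +$39B.
Δrequired reserves = 6% × +$39B = +$2.34B.
Δexcess reserves = Δreserves − Δrequired = −$352B − (+$2.34B) = -$354.34 billion.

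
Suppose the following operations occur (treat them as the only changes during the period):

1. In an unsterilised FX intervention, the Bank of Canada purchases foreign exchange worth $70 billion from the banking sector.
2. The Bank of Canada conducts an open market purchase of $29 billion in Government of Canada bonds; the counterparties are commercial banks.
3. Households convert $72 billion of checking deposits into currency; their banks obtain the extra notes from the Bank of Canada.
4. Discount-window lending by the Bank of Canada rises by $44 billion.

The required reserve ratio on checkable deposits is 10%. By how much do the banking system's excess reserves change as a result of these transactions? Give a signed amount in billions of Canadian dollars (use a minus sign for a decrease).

+$78.2 billion

FX purchase $70 billion: reserves +$70B, deposits 0.
OMO purchase (from banks) $29 billion: reserves +$29B, deposits 0.
Currency withdrawal $72 billion: reserves −$72B, deposits −$72B.
Discount-window loan $44 billion: reserves +$44B, deposits 0.
Totals: Δreserves = +$71B, Δdeposits = −$72B.
Δrequired reserves = 10% × −$72B = −$7.2B.
Δexcess reserves = Δreserves − Δrequired = +$71B − (−$7.2B) = +$78.2 billion.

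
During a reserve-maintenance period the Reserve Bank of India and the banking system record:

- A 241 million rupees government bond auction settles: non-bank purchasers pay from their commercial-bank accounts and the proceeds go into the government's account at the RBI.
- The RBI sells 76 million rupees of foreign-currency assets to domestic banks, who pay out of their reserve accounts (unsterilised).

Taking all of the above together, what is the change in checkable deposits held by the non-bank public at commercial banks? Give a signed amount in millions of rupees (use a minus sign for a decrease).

Government account inflow 241 million rupees: non-bank counterparties' bank balances fall → −241M.
FX sale 76 million rupees: the counterparty is a bank, so public deposits are unchanged → 0.
Net: −241 + 0 = -241 million.

-241 million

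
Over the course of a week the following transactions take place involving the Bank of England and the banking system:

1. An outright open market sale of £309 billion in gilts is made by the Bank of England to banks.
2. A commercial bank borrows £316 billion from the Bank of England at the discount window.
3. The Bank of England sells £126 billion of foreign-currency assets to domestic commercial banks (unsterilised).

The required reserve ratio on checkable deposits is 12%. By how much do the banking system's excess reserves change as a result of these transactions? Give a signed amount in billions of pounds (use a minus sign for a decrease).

-£119 billion

OMO sale (to banks) £309 billion: reserves −£309B, deposits 0.
Discount-window loan £316 billion: reserves +£316B, deposits 0.
FX sale £126 billion: reserves −£126B, deposits 0.
Totals: Δreserves = −£119B, Δdeposits = 0.
Δrequired reserves = 12% × 0 = 0.
Δexcess reserves = Δreserves − Δrequired = −£119B − (0) = -£119 billion.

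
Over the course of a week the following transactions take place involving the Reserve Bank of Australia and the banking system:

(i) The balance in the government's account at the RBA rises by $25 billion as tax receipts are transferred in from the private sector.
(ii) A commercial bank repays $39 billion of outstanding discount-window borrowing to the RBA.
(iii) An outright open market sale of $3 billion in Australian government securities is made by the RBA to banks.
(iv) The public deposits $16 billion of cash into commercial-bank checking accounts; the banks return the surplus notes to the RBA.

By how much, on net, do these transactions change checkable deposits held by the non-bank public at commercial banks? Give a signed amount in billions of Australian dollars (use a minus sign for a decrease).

Government account inflow $25 billion: non-bank counterparties' bank balances fall → −$25B.
Discount-window repayment $39 billion: the counterparty is a bank, so public deposits are unchanged → 0.
OMO sale (to banks) $3 billion: the counterparty is a bank, so public deposits are unchanged → 0.
Currency deposit $16 billion: non-bank counterparties' bank balances rise → +$16B.
Net: −25 + 0 + 0 + 16 = -$9 billion.

-$9 billion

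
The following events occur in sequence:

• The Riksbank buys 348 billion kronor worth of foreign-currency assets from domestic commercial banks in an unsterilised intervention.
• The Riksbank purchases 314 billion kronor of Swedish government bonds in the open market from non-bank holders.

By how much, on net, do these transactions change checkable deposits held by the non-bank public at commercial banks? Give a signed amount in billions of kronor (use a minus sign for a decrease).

Riksbank balance sheet:
  Assets:      Securities +314B, Foreign assets +348B
  Liabilities: Bank reserves +662B
Commercial banking system:
  Assets:      Reserves at CB +662B, Foreign assets −348B
  Liabilities: Checkable deposits +314B
So the change in checkable deposits held by the non-bank public at commercial banks is +314 billion.

+314 billion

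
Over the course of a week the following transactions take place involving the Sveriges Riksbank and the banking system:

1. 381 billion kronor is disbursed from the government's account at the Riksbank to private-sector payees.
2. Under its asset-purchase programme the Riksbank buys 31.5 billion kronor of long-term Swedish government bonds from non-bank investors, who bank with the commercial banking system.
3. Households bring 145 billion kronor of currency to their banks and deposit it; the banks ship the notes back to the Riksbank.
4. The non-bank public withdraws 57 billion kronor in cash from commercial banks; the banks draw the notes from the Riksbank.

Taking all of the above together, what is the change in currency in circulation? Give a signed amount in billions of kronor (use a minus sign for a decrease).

-88 billion

Riksbank balance sheet:
  Assets:      Securities +31.5B
  Liabilities: Bank reserves +500.5B, Currency in circulation −88B, Government deposits −381B
So the change in currency in circulation is -88 billion.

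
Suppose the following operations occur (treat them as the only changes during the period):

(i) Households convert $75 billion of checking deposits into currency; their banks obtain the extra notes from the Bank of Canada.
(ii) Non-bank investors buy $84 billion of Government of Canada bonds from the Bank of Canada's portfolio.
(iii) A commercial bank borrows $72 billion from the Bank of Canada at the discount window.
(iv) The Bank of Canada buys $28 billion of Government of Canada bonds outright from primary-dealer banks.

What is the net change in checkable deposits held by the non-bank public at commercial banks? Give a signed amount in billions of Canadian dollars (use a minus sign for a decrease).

Bank of Canada balance sheet:
  Assets:      Securities −$56B, Loans to banks +$72B
  Liabilities: Bank reserves −$59B, Currency in circulation +$75B
Commercial banking system:
  Assets:      Reserves at CB −$59B, Securities −$28B
  Liabilities: Checkable deposits −$159B, Borrowings from CB +$72B
So the change in checkable deposits held by the non-bank public at commercial banks is -$159 billion.

-$159 billion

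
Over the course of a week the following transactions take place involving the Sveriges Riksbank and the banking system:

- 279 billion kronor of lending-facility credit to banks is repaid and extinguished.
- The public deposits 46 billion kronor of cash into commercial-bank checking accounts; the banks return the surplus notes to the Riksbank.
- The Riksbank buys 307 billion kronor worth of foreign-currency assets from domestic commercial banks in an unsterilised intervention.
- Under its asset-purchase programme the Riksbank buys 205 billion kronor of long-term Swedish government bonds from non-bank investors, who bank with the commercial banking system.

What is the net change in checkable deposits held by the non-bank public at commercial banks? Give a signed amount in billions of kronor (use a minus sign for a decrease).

+251 billion

Riksbank balance sheet:
  Assets:      Securities +205B, Loans to banks −279B, Foreign assets +307B
  Liabilities: Bank reserves +279B, Currency in circulation −46B
Commercial banking system:
  Assets:      Reserves at CB +279B, Foreign assets −307B
  Liabilities: Checkable deposits +251B, Borrowings from CB −279B
So the change in checkable deposits held by the non-bank public at commercial banks is +251 billion.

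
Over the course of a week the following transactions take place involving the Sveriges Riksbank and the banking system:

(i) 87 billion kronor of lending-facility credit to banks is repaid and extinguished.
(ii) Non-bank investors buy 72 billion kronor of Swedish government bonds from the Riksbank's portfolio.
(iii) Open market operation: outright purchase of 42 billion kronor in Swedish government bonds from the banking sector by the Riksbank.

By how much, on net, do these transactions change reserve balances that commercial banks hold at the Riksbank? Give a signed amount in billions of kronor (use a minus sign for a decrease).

-117 billion

Riksbank balance sheet:
  Assets:      Securities −30B, Loans to banks −87B
  Liabilities: Bank reserves −117B
Commercial banking system:
  Assets:      Reserves at CB −117B, Securities −42B
  Liabilities: Checkable deposits −72B, Borrowings from CB −87B
So the change in reserve balances that commercial banks hold at the Riksbank is -117 billion.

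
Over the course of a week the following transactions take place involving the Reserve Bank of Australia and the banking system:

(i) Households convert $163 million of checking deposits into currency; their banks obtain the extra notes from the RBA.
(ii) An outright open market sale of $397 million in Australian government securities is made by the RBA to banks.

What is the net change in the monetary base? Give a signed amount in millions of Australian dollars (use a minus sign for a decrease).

-$397 million

Currency withdrawal $163 million: just a shift between currency and reserves — both are base money → 0.
OMO sale (to banks) $397 million: RBA balance sheet contracts → −$397M.
Net: 0 − 397 = -$397 million.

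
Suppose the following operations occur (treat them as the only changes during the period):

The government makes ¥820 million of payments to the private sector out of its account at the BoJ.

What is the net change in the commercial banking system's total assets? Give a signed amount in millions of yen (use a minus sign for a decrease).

+¥820 million

BoJ balance sheet:
  Assets:      no change
  Liabilities: Bank reserves +¥820M, Government deposits −¥820M
Commercial banking system:
  Assets:      Reserves at CB +¥820M
  Liabilities: Checkable deposits +¥820M
Change in total bank assets = +¥820 million.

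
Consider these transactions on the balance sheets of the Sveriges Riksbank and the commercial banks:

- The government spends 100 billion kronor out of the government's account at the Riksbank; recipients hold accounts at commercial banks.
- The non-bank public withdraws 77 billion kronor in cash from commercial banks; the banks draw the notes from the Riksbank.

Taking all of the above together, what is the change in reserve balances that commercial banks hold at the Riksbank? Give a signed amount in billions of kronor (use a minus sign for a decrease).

+23 billion

Riksbank balance sheet:
  Assets:      no change
  Liabilities: Bank reserves +23B, Currency in circulation +77B, Government deposits −100B
Commercial banking system:
  Assets:      Reserves at CB +23B
  Liabilities: Checkable deposits +23B
So the change in reserve balances that commercial banks hold at the Riksbank is +23 billion.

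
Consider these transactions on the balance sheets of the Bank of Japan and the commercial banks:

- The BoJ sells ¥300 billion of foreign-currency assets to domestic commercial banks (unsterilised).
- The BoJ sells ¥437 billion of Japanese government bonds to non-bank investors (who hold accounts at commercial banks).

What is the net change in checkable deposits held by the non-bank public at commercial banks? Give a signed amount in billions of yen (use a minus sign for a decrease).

-¥437 billion

FX sale ¥300 billion: the counterparty is a bank, so public deposits are unchanged → 0.
Asset sale (to non-banks) ¥437 billion: non-bank counterparties' bank balances fall → −¥437B.
Net: 0 − 437 = -¥437 billion.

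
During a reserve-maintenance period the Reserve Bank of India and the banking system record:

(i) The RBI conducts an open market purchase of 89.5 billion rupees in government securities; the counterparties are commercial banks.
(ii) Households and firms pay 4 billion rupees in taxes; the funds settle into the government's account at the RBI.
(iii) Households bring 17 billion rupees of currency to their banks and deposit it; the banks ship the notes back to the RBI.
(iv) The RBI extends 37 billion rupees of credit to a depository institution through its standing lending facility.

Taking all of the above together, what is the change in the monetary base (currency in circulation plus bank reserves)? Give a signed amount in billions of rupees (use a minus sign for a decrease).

+122.5 billion

OMO purchase (from banks) 89.5 billion rupees: RBI balance sheet expands → +89.5B.
Government account inflow 4 billion rupees: reserves shift to a non-base liability → −4B.
Currency deposit 17 billion rupees: just a shift between currency and reserves — both are base money → 0.
Discount-window loan 37 billion rupees: RBI balance sheet expands → +37B.
Net: 89.5 − 4 + 0 + 37 = +122.5 billion.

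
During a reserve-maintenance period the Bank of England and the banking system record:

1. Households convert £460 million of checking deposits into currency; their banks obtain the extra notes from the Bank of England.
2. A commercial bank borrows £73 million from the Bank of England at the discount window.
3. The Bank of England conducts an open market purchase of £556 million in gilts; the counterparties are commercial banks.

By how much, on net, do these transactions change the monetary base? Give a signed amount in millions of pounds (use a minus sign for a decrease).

+£629 million

Bank of England balance sheet:
  Assets:      Securities +£556M, Loans to banks +£73M
  Liabilities: Bank reserves +£169M, Currency in circulation +£460M
Commercial banking system:
  Assets:      Reserves at CB +£169M, Securities −£556M
  Liabilities: Checkable deposits −£460M, Borrowings from CB +£73M
Monetary base = currency + reserves: +£460M + (+£169M) = +£629 million.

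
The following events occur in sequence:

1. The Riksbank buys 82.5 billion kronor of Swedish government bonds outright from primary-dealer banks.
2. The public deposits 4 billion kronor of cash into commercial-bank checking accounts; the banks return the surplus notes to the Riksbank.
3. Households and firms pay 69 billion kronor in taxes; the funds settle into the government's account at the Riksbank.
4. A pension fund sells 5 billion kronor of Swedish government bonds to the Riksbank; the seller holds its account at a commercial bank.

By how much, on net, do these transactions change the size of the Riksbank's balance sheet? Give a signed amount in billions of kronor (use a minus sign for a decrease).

+87.5 billion

OMO purchase (from banks) 82.5 billion kronor: a Riksbank asset is acquired → +82.5B.
Currency deposit 4 billion kronor: only the composition of liabilities changes → 0.
Government account inflow 69 billion kronor: only the composition of liabilities changes → 0.
Asset purchase (from non-banks) 5 billion kronor: a Riksbank asset is acquired → +5B.
Net: 82.5 + 0 + 0 + 5 = +87.5 billion.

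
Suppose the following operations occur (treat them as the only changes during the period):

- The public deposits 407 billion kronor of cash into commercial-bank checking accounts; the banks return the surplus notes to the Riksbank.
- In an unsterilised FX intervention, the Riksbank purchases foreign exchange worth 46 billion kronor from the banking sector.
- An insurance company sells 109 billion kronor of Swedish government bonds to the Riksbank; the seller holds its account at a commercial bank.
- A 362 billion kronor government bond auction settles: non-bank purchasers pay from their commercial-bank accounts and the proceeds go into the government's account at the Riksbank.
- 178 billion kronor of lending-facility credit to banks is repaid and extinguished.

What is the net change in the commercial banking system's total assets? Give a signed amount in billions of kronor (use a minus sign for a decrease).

-24 billion

Riksbank balance sheet:
  Assets:      Securities +109B, Loans to banks −178B, Foreign assets +46B
  Liabilities: Bank reserves +22B, Currency in circulation −407B, Government deposits +362B
Commercial banking system:
  Assets:      Reserves at CB +22B, Foreign assets −46B
  Liabilities: Checkable deposits +154B, Borrowings from CB −178B
Change in total bank assets = -24 billion.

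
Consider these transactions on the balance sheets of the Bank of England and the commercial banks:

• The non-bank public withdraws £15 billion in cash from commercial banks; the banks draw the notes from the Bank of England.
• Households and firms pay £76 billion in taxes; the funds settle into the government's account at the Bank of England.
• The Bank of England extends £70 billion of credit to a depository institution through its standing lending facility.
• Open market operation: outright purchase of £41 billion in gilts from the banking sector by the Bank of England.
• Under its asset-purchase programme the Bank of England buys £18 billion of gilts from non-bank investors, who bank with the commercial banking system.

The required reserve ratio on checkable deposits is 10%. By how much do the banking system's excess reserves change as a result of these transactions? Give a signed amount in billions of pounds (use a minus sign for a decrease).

Currency withdrawal £15 billion: reserves −£15B, deposits −£15B.
Government account inflow £76 billion: reserves −£76B, deposits −£76B.
Discount-window loan £70 billion: reserves +£70B, deposits 0.
OMO purchase (from banks) £41 billion: reserves +£41B, deposits 0.
Asset purchase (from non-banks) £18 billion: reserves +£18B, deposits +£18B.
Totals: Δreserves = +£38B, Δdeposits = −£73B.
Δrequired reserves = 10% × −£73B = −£7.3B.
Δexcess reserves = Δreserves − Δrequired = +£38B − (−£7.3B) = +£45.3 billion.

+£45.3 billion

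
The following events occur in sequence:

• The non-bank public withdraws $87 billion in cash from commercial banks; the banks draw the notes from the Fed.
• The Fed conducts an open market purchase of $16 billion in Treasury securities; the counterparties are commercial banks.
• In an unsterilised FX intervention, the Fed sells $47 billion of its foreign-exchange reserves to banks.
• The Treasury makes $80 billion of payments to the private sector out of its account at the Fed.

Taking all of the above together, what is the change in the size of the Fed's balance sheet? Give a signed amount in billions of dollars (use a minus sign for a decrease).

-$31 billion

Fed balance sheet:
  Assets:      Securities +$16B, Foreign assets −$47B
  Liabilities: Bank reserves −$38B, Currency in circulation +$87B, Government deposits −$80B
Change in total Fed assets = -$31 billion.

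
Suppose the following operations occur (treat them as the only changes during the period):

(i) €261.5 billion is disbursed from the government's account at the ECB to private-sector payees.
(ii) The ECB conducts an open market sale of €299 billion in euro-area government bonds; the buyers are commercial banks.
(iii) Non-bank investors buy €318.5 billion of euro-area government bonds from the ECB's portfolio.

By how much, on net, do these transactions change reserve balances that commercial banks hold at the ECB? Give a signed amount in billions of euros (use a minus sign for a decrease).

Government spending €261.5 billion: government payments flow into bank reserve accounts → +€261.5B.
OMO sale (to banks) €299 billion: the buying banks pay out of their reserve balances → −€299B.
Asset sale (to non-banks) €318.5 billion: the non-bank buyers' banks settle from reserves → −€318.5B.
Net: 261.5 − 299 − 318.5 = -€356 billion.

-€356 billion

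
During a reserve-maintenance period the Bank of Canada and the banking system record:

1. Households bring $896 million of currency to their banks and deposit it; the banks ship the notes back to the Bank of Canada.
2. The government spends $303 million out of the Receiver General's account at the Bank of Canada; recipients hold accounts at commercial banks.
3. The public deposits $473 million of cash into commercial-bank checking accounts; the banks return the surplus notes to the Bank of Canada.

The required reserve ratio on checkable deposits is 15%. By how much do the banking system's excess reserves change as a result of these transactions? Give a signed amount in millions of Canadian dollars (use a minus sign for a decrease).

Currency deposit $896 million: reserves +$896M, deposits +$896M.
Government spending $303 million: reserves +$303M, deposits +$303M.
Currency deposit $473 million: reserves +$473M, deposits +$473M.
Totals: Δreserves = +$1672M, Δdeposits = +$1672M.
Δrequired reserves = 15% × +$1672M = +$250.8M.
Δexcess reserves = Δreserves − Δrequired = +$1672M − (+$250.8M) = +$1421.2 million.

+$1421.2 million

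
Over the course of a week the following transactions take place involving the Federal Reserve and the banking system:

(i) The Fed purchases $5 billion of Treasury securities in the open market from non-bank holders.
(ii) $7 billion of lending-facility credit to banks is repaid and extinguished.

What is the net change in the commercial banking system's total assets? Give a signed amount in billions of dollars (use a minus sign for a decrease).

Asset purchase (from non-banks) $5 billion: bank balance sheets expand → +$5B.
Discount-window repayment $7 billion: bank balance sheets shrink → −$7B.
Net: 5 − 7 = -$2 billion.

-$2 billion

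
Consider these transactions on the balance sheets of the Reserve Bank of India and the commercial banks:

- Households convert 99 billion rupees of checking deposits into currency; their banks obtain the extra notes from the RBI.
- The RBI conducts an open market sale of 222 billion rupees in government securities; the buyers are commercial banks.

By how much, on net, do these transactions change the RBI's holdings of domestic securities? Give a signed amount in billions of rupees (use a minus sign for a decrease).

-222 billion

RBI balance sheet:
  Assets:      Securities −222B
  Liabilities: Bank reserves −321B, Currency in circulation +99B
Commercial banking system:
  Assets:      Reserves at CB −321B, Securities +222B
  Liabilities: Checkable deposits −99B
So the change in the RBI's holdings of domestic securities is -222 billion.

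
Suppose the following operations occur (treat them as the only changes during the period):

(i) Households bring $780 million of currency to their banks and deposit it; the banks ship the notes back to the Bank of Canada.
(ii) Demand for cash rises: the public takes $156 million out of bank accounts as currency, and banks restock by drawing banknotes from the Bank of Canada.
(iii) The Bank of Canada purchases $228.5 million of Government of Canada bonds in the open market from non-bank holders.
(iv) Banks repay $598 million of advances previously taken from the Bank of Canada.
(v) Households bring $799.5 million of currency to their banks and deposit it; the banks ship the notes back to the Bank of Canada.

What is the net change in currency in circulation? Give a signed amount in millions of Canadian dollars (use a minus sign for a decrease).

-$1423.5 million

Bank of Canada balance sheet:
  Assets:      Securities +$228.5M, Loans to banks −$598M
  Liabilities: Bank reserves +$1054M, Currency in circulation −$1423.5M
Commercial banking system:
  Assets:      Reserves at CB +$1054M
  Liabilities: Checkable deposits +$1652M, Borrowings from CB −$598M
So the change in currency in circulation is -$1423.5 million.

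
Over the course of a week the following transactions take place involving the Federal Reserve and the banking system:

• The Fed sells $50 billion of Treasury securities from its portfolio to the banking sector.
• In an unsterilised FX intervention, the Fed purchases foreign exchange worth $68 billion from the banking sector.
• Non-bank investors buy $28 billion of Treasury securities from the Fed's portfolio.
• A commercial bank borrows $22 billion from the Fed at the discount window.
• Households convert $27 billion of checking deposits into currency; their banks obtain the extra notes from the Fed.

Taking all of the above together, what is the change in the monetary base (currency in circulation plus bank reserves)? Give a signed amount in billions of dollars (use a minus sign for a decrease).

Fed balance sheet:
  Assets:      Securities −$78B, Loans to banks +$22B, Foreign assets +$68B
  Liabilities: Bank reserves −$15B, Currency in circulation +$27B
Commercial banking system:
  Assets:      Reserves at CB −$15B, Securities +$50B, Foreign assets −$68B
  Liabilities: Checkable deposits −$55B, Borrowings from CB +$22B
Monetary base = currency + reserves: +$27B + (−$15B) = +$12 billion.

+$12 billion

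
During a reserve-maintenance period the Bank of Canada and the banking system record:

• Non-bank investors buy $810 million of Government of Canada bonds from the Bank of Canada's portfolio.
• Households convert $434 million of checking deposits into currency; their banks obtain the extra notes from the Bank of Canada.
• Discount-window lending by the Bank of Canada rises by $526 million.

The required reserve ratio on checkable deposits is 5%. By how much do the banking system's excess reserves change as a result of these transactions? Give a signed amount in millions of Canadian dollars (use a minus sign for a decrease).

Asset sale (to non-banks) $810 million: reserves −$810M, deposits −$810M.
Currency withdrawal $434 million: reserves −$434M, deposits −$434M.
Discount-window loan $526 million: reserves +$526M, deposits 0.
Totals: Δreserves = −$718M, Δdeposits = −$1244M.
Δrequired reserves = 5% × −$1244M = −$62.2M.
Δexcess reserves = Δreserves − Δrequired = −$718M − (−$62.2M) = -$655.8 million.

-$655.8 million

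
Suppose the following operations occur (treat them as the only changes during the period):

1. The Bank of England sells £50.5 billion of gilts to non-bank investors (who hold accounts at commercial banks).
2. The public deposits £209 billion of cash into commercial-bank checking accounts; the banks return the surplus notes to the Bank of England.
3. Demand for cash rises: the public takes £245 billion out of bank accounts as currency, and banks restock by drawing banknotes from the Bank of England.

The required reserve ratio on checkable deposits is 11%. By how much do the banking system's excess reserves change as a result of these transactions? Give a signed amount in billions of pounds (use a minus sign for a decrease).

Asset sale (to non-banks) £50.5 billion: reserves −£50.5B, deposits −£50.5B.
Currency deposit £209 billion: reserves +£209B, deposits +£209B.
Currency withdrawal £245 billion: reserves −£245B, deposits −£245B.
Totals: Δreserves = −£86.5B, Δdeposits = −£86.5B.
Δrequired reserves = 11% × −£86.5B = −£9.515B.
Δexcess reserves = Δreserves − Δrequired = −£86.5B − (−£9.515B) = -£76.985 billion.

-£76.985 billion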